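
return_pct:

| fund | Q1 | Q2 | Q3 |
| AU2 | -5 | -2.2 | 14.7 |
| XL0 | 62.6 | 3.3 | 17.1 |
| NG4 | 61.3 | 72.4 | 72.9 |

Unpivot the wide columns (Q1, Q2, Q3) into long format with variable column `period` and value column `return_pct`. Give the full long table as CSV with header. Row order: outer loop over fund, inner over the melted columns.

Each (fund, column) pair becomes one row: 3 × 3 = 9 rows.
For example, (AU2, Q1) → return_pct=-5.

fund,period,return_pct
AU2,Q1,-5
AU2,Q2,-2.2
AU2,Q3,14.7
XL0,Q1,62.6
XL0,Q2,3.3
XL0,Q3,17.1
NG4,Q1,61.3
NG4,Q2,72.4
NG4,Q3,72.9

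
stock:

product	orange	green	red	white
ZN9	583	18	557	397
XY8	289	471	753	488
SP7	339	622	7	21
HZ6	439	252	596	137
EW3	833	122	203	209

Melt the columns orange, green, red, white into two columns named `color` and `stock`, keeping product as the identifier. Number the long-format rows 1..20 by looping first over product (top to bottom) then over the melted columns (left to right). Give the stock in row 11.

20 rows total (5 × 4). Row 11: index ⌊(11-1)/4⌋ = 2 into product → SP7; (11-1) mod 4 = 2 into the melted columns → red.
So row 11 is (SP7, red, 7); stock = 7.

7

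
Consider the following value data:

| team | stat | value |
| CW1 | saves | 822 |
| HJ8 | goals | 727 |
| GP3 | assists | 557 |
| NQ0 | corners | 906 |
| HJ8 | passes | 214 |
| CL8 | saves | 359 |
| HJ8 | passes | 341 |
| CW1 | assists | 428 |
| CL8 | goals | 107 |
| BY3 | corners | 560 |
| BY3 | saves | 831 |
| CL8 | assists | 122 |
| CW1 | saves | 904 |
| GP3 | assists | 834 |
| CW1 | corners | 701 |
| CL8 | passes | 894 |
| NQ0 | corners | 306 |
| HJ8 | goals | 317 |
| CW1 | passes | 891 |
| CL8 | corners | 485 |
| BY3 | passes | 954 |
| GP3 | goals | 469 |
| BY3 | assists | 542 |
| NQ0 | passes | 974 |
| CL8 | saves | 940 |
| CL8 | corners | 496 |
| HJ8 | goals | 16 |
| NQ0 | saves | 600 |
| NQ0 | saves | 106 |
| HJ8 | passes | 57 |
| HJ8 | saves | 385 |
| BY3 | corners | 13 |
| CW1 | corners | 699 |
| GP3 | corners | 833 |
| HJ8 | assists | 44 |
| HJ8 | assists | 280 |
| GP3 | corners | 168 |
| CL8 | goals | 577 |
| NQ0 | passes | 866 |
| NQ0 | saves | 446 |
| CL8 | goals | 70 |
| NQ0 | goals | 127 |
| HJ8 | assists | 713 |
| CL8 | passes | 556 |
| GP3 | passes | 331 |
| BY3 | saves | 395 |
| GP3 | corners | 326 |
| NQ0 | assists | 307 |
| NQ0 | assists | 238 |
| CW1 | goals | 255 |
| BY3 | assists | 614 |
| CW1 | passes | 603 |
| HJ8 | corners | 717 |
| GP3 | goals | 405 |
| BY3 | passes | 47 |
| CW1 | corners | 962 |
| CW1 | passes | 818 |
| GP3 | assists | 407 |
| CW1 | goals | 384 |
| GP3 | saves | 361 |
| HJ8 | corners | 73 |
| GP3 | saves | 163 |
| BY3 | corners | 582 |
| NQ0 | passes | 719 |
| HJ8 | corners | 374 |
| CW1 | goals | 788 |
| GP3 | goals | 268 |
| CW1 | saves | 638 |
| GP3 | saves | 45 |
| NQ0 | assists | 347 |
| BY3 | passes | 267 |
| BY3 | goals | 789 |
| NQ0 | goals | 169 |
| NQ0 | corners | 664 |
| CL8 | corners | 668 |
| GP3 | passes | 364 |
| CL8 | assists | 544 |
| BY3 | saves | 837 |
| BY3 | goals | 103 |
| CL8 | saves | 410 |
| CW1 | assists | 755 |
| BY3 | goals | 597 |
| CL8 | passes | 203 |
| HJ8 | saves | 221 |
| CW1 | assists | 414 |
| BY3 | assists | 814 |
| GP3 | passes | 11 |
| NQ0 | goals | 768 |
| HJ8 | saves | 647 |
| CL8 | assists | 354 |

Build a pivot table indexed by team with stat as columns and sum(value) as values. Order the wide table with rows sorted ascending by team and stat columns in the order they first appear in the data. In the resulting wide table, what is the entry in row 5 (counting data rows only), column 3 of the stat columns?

With rows sorted ascending by team, row 5 is team=HJ8. stat columns in first-appearance order: saves, goals, assists, corners, passes; column 3 is assists.
Long rows with team=HJ8, stat=assists: 44 + 280 + 713 = 1037.

1037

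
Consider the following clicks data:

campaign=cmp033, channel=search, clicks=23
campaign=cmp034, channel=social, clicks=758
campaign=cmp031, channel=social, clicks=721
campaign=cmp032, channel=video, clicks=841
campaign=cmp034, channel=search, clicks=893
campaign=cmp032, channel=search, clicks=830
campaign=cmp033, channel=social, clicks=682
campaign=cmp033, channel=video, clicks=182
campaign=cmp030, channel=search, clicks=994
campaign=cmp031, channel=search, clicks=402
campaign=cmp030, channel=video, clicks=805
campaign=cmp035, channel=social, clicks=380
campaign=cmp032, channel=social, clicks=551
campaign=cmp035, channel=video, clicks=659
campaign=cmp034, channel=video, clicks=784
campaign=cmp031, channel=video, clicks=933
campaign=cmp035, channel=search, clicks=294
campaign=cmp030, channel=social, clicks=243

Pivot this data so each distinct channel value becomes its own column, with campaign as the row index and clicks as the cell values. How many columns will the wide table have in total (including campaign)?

1 column for campaign plus 3 distinct channel values → 4 columns.

4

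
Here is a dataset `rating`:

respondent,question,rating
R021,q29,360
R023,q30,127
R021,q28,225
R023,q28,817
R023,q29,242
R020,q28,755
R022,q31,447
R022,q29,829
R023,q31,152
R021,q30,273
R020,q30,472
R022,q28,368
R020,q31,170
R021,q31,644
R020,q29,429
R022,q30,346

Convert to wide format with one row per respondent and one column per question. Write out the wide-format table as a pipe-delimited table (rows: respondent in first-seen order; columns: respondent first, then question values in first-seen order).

Columns: respondent plus the 4 distinct question values (q29, q30, q28, q31).
For example, row R021 column q29 takes rating=360 from the long row (R021, q29).

| respondent | q29 | q30 | q28 | q31 |
| R021 | 360 | 273 | 225 | 644 |
| R023 | 242 | 127 | 817 | 152 |
| R020 | 429 | 472 | 755 | 170 |
| R022 | 829 | 346 | 368 | 447 |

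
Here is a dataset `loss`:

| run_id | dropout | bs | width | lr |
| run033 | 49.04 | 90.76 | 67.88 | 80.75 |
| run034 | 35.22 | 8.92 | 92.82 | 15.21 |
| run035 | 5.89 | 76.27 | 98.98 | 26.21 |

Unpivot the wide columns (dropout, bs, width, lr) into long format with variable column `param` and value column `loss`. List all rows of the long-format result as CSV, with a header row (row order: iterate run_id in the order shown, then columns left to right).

Each (run_id, column) pair becomes one row: 3 × 4 = 12 rows.
For example, (run033, dropout) → loss=49.04.

run_id,param,loss
run033,dropout,49.04
run033,bs,90.76
run033,width,67.88
run033,lr,80.75
run034,dropout,35.22
run034,bs,8.92
run034,width,92.82
run034,lr,15.21
run035,dropout,5.89
run035,bs,76.27
run035,width,98.98
run035,lr,26.21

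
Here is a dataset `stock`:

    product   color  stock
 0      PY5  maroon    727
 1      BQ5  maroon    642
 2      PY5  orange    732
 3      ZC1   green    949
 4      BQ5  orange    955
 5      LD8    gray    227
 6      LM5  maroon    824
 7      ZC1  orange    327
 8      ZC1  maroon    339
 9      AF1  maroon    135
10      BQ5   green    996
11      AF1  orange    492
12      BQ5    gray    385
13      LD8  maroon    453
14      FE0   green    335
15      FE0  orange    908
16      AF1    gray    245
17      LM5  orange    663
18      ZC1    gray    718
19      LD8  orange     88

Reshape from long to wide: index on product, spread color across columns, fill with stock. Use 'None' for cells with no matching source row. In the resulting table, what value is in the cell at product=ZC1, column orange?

The long row with product=ZC1, color=orange has stock=327.

327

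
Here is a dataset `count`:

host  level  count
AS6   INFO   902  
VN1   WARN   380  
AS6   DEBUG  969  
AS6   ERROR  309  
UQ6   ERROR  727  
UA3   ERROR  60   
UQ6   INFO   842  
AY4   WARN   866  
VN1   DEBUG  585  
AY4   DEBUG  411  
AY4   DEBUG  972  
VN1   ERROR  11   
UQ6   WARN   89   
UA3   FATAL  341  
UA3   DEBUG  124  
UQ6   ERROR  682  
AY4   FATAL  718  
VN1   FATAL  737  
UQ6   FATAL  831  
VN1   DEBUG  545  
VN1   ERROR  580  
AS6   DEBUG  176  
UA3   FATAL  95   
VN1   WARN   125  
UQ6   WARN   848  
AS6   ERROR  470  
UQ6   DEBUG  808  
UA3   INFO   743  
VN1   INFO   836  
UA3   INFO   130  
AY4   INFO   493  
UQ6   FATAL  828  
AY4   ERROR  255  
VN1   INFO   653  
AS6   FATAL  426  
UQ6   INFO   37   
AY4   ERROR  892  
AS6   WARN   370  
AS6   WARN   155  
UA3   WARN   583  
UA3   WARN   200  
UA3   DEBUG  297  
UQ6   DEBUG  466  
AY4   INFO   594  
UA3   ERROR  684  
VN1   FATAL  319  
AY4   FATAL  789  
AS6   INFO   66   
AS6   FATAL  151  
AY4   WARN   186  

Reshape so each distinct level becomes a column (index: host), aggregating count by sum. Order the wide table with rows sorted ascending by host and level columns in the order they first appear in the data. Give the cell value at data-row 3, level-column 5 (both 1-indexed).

436

With rows sorted ascending by host, row 3 is host=UA3. level columns in first-appearance order: INFO, WARN, DEBUG, ERROR, FATAL; column 5 is FATAL.
Long rows with host=UA3, level=FATAL: 341 + 95 = 436.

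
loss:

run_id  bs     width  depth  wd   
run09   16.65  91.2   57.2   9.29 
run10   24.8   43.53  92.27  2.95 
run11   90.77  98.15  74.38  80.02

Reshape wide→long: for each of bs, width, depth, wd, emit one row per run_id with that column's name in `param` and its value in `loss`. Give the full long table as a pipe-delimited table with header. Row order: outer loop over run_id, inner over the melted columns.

Each (run_id, column) pair becomes one row: 3 × 4 = 12 rows.
For example, (run09, bs) → loss=16.65.

| run_id | param | loss |
| run09 | bs | 16.65 |
| run09 | width | 91.2 |
| run09 | depth | 57.2 |
| run09 | wd | 9.29 |
| run10 | bs | 24.8 |
| run10 | width | 43.53 |
| run10 | depth | 92.27 |
| run10 | wd | 2.95 |
| run11 | bs | 90.77 |
| run11 | width | 98.15 |
| run11 | depth | 74.38 |
| run11 | wd | 80.02 |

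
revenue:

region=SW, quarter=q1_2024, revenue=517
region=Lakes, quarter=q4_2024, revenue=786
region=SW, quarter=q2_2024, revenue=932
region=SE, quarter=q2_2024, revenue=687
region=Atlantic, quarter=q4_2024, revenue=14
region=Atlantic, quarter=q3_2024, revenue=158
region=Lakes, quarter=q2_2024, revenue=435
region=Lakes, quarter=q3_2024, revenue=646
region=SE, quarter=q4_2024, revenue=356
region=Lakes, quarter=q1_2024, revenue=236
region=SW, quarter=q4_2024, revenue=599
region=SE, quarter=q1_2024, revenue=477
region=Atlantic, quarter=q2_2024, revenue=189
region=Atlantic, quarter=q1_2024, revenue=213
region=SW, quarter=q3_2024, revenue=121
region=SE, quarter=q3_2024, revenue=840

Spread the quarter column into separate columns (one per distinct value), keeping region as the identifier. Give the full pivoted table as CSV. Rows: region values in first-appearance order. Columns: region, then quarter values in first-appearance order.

region,q1_2024,q4_2024,q2_2024,q3_2024
SW,517,599,932,121
Lakes,236,786,435,646
SE,477,356,687,840
Atlantic,213,14,189,158

Columns: region plus the 4 distinct quarter values (q1_2024, q4_2024, q2_2024, q3_2024).
For example, row SW column q1_2024 takes revenue=517 from the long row (SW, q1_2024).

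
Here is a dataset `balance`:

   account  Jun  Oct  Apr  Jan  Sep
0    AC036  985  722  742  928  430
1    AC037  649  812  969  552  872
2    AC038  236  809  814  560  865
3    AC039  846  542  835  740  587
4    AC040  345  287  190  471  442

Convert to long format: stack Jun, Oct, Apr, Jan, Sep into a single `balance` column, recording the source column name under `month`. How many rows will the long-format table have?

5 account values × 5 melted columns = 25 rows.

25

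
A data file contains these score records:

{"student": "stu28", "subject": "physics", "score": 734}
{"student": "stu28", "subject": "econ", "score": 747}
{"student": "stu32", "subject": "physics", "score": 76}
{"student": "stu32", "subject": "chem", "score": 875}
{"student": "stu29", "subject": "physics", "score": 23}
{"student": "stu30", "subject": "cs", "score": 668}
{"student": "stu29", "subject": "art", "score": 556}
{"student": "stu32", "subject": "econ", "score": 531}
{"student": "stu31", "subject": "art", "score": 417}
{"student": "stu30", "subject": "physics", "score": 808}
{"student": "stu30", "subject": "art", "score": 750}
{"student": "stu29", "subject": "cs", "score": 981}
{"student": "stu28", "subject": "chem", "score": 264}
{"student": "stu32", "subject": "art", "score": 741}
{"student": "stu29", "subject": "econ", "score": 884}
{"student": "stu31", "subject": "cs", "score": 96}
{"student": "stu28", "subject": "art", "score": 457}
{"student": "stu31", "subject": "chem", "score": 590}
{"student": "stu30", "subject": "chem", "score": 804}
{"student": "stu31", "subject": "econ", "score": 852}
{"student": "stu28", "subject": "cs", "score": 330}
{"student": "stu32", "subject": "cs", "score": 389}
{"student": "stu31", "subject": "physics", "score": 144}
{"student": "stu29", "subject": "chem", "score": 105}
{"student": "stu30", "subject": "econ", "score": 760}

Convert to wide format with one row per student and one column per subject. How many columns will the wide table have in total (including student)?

1 column for student plus 5 distinct subject values → 6 columns.

6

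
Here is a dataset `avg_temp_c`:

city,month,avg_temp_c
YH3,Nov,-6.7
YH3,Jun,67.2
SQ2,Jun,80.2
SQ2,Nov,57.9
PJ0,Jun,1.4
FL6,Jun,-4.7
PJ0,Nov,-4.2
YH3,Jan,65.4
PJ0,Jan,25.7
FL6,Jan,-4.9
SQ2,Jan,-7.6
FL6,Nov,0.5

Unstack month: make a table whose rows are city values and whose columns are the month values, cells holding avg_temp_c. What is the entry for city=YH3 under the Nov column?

-6.7

Wide layout: rows indexed by city, columns are the 3 distinct month values (Nov, Jun, Jan).
Cell (city=YH3, month=Nov) draws from the long row where city=YH3 and month=Nov, which has avg_temp_c=-6.7.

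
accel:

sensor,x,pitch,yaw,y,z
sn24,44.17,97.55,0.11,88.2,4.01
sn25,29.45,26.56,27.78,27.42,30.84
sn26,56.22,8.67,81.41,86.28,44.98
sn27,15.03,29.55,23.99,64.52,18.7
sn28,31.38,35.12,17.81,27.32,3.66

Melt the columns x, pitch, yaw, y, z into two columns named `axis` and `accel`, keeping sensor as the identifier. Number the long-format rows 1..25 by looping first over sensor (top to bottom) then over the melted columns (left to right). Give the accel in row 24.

25 rows total (5 × 5). Row 24: index ⌊(24-1)/5⌋ = 4 into sensor → sn28; (24-1) mod 5 = 3 into the melted columns → y.
So row 24 is (sn28, y, 27.32); accel = 27.32.

27.32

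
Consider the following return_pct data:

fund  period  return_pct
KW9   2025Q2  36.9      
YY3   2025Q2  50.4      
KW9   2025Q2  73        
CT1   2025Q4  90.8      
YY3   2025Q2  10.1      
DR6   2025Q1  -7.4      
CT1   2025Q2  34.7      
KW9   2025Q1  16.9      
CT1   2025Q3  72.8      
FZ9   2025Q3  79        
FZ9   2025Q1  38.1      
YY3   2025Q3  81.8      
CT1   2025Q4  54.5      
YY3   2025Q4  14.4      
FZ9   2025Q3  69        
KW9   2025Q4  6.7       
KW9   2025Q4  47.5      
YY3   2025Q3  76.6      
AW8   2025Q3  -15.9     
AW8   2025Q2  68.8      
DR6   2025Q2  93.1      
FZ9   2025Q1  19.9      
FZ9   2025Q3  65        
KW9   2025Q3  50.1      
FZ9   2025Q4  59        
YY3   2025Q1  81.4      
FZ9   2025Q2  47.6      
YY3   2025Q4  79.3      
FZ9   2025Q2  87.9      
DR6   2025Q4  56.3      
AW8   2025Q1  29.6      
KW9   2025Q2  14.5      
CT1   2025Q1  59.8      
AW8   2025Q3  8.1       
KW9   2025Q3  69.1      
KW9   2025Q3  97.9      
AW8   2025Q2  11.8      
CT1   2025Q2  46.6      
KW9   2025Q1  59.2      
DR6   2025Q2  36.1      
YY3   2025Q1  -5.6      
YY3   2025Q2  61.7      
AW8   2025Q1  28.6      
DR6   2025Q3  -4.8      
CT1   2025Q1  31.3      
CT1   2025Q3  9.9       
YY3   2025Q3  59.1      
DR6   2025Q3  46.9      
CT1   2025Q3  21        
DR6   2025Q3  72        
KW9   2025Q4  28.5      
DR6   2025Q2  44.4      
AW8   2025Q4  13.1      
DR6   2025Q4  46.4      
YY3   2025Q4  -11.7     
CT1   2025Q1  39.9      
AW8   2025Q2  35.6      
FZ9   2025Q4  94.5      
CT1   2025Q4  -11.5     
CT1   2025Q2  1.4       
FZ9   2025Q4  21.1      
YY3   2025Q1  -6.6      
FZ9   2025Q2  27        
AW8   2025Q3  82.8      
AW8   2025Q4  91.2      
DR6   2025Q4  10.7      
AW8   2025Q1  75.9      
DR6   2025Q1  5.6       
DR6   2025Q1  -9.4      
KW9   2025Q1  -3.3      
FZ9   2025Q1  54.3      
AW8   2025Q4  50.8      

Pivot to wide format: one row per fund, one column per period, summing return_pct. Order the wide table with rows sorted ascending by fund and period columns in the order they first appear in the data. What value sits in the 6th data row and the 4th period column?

217.5

With rows sorted ascending by fund, row 6 is fund=YY3. period columns in first-appearance order: 2025Q2, 2025Q4, 2025Q1, 2025Q3; column 4 is 2025Q3.
Long rows with fund=YY3, period=2025Q3: 81.8 + 76.6 + 59.1 = 217.5.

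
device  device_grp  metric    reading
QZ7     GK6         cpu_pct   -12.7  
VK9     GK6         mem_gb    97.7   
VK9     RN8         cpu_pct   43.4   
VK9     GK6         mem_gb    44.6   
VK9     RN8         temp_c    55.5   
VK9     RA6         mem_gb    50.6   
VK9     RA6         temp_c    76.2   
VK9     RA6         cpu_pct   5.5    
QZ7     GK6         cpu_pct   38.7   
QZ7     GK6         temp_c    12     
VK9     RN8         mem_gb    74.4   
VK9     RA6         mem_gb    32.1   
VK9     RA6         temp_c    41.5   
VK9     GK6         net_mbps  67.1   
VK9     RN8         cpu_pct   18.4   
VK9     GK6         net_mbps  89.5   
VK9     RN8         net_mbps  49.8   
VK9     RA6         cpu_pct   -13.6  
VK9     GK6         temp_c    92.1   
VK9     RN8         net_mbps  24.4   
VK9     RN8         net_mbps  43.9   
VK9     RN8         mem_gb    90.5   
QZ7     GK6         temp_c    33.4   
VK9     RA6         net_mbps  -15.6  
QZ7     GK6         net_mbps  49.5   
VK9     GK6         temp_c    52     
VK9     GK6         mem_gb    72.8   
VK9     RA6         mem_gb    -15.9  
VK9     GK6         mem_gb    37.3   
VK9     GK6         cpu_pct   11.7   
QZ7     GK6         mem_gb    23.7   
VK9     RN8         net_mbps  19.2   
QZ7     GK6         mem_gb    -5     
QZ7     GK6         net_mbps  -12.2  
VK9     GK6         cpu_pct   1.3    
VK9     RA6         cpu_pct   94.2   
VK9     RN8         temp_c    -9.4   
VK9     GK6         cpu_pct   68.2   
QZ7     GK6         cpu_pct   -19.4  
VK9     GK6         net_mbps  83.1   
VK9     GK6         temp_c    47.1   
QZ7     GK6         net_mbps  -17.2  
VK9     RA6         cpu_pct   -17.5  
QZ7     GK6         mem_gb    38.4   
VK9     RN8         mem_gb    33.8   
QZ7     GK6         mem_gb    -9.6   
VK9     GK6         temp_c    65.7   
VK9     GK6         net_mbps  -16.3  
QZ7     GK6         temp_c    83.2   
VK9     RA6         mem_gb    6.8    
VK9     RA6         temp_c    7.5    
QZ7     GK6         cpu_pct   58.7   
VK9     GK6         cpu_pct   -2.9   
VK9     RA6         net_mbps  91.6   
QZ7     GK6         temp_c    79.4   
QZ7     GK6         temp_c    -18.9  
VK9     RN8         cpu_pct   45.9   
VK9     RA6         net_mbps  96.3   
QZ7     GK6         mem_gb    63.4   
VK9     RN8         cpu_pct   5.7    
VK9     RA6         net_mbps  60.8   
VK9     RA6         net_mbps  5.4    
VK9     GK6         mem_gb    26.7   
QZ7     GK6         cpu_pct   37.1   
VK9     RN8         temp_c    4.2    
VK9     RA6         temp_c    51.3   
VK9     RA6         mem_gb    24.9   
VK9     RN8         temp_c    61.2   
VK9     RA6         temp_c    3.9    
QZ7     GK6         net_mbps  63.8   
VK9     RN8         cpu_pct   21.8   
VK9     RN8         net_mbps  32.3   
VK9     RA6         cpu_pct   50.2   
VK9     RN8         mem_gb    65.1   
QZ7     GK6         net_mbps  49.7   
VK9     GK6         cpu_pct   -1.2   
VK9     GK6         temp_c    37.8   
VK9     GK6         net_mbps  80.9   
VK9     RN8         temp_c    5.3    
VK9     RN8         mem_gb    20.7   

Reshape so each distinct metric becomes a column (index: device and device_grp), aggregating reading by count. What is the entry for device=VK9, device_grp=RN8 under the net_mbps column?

5

Rows with device=VK9, device_grp=RN8 and metric=net_mbps: reading values are 49.8, 24.4, 43.9, 19.2, 32.3.
5 rows match — count = 5.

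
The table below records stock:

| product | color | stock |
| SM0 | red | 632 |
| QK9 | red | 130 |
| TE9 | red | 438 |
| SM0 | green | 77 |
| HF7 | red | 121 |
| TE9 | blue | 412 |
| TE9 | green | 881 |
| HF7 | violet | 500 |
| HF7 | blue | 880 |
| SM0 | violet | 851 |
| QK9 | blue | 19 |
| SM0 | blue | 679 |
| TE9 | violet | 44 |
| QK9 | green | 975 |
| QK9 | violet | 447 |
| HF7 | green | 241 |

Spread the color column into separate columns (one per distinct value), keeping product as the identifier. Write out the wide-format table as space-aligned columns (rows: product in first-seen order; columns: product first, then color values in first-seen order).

product  red  green  blue  violet
SM0      632  77     679   851   
QK9      130  975    19    447   
TE9      438  881    412   44    
HF7      121  241    880   500   

Columns: product plus the 4 distinct color values (red, green, blue, violet).
For example, row SM0 column red takes stock=632 from the long row (SM0, red).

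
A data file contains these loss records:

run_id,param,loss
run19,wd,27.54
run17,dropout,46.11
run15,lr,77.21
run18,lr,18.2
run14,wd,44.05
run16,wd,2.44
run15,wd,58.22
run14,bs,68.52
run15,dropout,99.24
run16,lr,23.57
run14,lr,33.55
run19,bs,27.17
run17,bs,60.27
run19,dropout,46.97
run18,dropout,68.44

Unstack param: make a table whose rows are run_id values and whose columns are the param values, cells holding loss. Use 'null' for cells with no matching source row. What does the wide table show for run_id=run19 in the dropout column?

46.97

The long row with run_id=run19, param=dropout has loss=46.97.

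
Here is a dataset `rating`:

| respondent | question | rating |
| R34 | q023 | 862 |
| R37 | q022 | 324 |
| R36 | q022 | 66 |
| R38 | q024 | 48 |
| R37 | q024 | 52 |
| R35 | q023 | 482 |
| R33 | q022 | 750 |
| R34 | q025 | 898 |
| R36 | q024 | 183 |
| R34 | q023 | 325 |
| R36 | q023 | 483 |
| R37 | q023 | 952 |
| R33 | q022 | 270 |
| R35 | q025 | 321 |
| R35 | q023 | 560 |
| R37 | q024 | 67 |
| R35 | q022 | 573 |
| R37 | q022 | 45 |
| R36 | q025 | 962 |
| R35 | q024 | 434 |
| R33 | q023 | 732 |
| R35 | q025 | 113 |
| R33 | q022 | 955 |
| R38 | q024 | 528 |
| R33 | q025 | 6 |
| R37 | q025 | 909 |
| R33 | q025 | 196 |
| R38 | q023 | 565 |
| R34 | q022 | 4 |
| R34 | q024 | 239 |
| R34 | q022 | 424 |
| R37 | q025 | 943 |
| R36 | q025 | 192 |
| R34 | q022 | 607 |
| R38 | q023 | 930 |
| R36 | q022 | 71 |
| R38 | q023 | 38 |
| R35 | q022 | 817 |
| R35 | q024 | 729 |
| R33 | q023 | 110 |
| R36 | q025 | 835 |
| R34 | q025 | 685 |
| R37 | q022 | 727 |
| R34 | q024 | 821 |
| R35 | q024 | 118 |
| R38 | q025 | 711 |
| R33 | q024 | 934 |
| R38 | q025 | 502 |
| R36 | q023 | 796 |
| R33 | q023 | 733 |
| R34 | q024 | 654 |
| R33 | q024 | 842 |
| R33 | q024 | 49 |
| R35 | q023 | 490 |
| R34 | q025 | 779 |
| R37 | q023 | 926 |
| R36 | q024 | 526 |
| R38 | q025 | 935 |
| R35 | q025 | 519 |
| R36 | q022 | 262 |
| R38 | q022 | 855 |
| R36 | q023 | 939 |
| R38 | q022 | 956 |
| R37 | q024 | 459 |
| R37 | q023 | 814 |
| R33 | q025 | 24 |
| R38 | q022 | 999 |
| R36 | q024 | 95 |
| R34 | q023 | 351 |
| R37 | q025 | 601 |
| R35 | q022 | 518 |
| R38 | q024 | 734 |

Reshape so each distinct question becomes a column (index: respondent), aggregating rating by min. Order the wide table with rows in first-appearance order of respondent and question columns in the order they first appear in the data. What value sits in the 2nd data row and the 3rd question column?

52

With rows in first-appearance order of respondent, row 2 is respondent=R37. question columns in first-appearance order: q023, q022, q024, q025; column 3 is q024.
Long rows with respondent=R37, question=q024: min(52, 67, 459) = 52.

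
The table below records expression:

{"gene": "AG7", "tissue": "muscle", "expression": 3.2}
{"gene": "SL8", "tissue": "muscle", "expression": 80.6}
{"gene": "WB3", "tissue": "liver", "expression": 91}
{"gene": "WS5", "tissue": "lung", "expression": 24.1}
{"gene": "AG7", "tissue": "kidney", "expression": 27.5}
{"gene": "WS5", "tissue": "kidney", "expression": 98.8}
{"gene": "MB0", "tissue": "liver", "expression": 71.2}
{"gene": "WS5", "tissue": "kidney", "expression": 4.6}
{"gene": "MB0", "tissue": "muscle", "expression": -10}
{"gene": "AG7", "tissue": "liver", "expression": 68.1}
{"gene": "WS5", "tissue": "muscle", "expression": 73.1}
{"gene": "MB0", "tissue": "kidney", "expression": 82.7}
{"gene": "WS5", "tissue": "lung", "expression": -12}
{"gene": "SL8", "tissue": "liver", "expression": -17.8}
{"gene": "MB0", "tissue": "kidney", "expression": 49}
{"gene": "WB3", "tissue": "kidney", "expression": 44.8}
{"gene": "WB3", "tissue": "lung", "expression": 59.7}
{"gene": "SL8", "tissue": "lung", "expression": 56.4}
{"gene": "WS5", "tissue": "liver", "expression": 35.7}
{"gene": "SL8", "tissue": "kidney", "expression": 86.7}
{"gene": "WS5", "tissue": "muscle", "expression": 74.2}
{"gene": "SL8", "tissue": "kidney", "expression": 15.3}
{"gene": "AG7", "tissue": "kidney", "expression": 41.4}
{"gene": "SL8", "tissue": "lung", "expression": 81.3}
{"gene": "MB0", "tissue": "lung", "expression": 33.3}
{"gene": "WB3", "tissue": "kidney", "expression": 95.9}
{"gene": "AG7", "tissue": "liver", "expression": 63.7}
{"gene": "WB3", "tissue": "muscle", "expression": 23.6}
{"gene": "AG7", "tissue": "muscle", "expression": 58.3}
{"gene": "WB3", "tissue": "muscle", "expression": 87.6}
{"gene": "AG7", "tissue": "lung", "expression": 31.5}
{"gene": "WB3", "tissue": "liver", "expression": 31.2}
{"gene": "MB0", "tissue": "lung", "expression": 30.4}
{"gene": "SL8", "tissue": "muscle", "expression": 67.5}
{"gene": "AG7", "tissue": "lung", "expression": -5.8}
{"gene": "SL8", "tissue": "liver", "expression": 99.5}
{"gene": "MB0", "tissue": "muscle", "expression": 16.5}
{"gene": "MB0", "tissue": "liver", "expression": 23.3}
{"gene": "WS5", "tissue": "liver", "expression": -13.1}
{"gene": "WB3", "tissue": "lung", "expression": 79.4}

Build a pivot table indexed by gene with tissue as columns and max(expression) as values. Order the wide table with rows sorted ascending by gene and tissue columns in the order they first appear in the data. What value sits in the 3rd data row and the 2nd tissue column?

99.5

With rows sorted ascending by gene, row 3 is gene=SL8. tissue columns in first-appearance order: muscle, liver, lung, kidney; column 2 is liver.
Long rows with gene=SL8, tissue=liver: max(-17.8, 99.5) = 99.5.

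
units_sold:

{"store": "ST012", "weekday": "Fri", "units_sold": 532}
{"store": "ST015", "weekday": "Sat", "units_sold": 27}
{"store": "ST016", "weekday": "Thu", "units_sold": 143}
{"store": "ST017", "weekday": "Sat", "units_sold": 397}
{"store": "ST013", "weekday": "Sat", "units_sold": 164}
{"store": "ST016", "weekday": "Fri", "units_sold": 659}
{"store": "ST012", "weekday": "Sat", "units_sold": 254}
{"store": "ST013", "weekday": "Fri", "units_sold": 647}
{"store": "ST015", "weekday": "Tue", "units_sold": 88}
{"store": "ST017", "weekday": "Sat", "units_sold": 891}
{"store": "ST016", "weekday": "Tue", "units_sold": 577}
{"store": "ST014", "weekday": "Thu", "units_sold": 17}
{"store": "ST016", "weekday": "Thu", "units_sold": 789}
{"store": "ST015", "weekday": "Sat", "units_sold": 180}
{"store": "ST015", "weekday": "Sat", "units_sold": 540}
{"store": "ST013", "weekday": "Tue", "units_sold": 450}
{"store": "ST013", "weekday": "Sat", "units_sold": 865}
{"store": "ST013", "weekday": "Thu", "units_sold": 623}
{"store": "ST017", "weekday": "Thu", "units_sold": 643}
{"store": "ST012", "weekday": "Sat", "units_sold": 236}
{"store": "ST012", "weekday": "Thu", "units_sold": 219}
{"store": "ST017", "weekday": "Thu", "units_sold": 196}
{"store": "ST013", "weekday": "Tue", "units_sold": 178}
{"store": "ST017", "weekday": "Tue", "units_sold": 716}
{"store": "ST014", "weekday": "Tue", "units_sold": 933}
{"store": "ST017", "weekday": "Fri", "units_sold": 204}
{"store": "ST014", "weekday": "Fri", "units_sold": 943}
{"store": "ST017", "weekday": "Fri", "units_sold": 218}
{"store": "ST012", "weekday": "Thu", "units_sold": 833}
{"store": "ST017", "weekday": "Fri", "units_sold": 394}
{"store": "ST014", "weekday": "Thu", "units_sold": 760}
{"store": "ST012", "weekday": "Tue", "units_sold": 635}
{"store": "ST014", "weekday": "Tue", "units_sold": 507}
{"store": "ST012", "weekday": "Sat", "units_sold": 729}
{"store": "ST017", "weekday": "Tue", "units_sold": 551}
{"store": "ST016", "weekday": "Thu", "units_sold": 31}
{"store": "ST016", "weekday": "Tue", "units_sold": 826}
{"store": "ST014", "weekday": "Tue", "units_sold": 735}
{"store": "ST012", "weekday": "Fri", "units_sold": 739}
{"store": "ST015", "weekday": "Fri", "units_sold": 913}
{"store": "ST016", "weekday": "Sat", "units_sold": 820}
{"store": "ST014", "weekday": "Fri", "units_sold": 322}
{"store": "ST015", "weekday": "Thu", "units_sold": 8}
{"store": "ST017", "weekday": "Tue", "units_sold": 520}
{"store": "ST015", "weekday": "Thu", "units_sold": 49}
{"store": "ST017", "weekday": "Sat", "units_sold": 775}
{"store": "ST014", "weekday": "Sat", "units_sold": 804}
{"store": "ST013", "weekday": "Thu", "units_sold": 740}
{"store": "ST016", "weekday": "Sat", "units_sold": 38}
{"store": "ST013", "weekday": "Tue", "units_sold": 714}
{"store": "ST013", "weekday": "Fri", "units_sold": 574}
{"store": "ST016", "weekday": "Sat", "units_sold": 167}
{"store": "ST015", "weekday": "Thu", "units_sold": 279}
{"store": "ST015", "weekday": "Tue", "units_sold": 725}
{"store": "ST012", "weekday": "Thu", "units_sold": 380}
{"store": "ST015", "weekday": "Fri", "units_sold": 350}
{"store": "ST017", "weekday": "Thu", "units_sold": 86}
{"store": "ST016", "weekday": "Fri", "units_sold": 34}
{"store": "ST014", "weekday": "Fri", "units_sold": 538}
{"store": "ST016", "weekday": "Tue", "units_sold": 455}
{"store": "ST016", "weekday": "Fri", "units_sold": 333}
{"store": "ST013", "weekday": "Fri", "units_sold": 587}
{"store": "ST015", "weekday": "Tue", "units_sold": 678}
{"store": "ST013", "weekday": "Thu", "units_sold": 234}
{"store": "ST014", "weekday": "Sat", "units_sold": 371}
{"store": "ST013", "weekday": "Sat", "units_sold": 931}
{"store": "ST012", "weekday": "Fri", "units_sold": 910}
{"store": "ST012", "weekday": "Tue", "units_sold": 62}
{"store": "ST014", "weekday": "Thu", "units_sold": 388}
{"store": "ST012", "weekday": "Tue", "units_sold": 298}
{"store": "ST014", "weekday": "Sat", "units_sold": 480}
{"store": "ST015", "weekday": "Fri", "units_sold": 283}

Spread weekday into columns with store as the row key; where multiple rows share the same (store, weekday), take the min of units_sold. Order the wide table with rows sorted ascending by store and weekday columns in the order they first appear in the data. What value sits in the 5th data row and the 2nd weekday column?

38

With rows sorted ascending by store, row 5 is store=ST016. weekday columns in first-appearance order: Fri, Sat, Thu, Tue; column 2 is Sat.
Long rows with store=ST016, weekday=Sat: min(820, 38, 167) = 38.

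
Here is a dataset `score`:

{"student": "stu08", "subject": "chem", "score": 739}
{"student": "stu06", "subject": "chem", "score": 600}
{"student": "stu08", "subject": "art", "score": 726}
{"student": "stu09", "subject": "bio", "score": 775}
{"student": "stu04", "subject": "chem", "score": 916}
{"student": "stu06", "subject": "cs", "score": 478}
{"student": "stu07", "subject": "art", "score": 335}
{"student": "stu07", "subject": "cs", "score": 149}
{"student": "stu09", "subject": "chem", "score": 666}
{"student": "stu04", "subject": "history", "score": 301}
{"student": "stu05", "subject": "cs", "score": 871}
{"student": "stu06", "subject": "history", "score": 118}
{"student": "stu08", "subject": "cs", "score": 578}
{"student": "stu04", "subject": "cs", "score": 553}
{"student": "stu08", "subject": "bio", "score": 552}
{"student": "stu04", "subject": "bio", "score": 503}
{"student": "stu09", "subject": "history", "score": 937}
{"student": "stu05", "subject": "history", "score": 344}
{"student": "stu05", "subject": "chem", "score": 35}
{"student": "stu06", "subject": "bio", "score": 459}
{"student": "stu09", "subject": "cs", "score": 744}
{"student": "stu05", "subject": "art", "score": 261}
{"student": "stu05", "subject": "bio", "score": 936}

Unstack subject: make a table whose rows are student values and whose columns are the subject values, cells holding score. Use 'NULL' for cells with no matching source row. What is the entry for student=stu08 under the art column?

726

The long row with student=stu08, subject=art has score=726.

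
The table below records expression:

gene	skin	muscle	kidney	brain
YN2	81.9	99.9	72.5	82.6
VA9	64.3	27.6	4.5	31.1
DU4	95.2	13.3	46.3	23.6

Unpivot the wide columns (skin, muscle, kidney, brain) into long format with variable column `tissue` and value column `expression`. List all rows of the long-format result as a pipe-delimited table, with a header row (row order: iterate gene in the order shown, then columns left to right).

Each (gene, column) pair becomes one row: 3 × 4 = 12 rows.
For example, (YN2, skin) → expression=81.9.

| gene | tissue | expression |
| YN2 | skin | 81.9 |
| YN2 | muscle | 99.9 |
| YN2 | kidney | 72.5 |
| YN2 | brain | 82.6 |
| VA9 | skin | 64.3 |
| VA9 | muscle | 27.6 |
| VA9 | kidney | 4.5 |
| VA9 | brain | 31.1 |
| DU4 | skin | 95.2 |
| DU4 | muscle | 13.3 |
| DU4 | kidney | 46.3 |
| DU4 | brain | 23.6 |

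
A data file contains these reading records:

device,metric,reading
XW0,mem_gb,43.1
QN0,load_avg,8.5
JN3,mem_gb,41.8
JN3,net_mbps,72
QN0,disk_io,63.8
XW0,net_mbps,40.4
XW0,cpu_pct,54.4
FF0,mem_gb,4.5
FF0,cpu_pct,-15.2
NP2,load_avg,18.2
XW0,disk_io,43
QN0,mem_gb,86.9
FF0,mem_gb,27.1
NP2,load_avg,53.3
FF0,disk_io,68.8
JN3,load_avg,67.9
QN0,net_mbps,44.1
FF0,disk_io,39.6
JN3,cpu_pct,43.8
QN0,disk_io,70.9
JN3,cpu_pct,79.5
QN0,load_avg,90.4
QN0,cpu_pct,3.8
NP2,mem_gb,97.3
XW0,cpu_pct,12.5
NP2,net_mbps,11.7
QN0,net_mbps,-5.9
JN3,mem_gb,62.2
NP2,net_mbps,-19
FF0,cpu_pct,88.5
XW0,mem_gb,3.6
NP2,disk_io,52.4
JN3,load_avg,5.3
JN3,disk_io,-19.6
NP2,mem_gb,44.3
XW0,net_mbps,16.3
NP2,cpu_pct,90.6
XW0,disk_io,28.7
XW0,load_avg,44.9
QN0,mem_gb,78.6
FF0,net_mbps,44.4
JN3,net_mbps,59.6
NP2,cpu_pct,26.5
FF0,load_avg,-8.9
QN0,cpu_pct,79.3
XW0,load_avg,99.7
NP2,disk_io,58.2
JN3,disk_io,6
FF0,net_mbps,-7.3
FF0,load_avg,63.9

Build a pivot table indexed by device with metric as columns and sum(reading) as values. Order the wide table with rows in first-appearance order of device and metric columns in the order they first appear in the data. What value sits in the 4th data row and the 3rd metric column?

With rows in first-appearance order of device, row 4 is device=FF0. metric columns in first-appearance order: mem_gb, load_avg, net_mbps, disk_io, cpu_pct; column 3 is net_mbps.
Long rows with device=FF0, metric=net_mbps: 44.4 + -7.3 = 37.1.

37.1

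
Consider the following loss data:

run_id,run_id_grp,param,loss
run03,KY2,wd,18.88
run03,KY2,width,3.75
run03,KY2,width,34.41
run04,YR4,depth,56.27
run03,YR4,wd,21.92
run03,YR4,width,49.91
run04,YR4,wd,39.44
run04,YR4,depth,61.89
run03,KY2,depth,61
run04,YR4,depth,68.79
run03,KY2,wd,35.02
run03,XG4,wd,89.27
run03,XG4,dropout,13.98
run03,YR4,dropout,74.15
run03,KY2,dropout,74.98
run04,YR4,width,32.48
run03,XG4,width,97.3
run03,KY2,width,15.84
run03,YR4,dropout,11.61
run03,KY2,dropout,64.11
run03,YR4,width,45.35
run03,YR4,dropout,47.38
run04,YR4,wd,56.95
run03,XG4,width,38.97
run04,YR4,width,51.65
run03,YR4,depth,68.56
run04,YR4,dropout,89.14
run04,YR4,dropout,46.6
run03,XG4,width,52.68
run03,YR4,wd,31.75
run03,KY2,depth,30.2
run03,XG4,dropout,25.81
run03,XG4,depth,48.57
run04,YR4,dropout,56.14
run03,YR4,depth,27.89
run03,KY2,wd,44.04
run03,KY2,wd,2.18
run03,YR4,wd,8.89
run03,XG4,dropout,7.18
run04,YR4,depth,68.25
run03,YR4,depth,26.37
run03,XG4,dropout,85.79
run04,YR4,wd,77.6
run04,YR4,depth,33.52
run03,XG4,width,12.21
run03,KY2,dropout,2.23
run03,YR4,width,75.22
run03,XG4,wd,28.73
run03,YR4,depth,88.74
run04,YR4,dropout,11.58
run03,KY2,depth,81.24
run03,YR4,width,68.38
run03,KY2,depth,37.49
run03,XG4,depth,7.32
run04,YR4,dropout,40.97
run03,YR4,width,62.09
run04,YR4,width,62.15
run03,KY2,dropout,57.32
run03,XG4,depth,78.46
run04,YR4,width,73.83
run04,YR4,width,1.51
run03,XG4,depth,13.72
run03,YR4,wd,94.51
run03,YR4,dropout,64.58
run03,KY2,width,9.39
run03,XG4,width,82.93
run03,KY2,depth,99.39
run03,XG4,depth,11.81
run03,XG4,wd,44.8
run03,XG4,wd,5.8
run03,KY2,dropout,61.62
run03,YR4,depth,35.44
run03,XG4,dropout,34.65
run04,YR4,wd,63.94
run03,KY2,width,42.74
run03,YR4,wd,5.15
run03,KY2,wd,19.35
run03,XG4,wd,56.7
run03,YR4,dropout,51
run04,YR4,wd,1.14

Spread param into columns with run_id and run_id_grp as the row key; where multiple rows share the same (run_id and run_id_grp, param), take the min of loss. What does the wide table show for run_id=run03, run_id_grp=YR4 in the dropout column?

Rows with run_id=run03, run_id_grp=YR4 and param=dropout: loss values are 74.15, 11.61, 47.38, 64.58, 51.
min(74.15, 11.61, 47.38, 64.58, 51) = 11.61.

11.61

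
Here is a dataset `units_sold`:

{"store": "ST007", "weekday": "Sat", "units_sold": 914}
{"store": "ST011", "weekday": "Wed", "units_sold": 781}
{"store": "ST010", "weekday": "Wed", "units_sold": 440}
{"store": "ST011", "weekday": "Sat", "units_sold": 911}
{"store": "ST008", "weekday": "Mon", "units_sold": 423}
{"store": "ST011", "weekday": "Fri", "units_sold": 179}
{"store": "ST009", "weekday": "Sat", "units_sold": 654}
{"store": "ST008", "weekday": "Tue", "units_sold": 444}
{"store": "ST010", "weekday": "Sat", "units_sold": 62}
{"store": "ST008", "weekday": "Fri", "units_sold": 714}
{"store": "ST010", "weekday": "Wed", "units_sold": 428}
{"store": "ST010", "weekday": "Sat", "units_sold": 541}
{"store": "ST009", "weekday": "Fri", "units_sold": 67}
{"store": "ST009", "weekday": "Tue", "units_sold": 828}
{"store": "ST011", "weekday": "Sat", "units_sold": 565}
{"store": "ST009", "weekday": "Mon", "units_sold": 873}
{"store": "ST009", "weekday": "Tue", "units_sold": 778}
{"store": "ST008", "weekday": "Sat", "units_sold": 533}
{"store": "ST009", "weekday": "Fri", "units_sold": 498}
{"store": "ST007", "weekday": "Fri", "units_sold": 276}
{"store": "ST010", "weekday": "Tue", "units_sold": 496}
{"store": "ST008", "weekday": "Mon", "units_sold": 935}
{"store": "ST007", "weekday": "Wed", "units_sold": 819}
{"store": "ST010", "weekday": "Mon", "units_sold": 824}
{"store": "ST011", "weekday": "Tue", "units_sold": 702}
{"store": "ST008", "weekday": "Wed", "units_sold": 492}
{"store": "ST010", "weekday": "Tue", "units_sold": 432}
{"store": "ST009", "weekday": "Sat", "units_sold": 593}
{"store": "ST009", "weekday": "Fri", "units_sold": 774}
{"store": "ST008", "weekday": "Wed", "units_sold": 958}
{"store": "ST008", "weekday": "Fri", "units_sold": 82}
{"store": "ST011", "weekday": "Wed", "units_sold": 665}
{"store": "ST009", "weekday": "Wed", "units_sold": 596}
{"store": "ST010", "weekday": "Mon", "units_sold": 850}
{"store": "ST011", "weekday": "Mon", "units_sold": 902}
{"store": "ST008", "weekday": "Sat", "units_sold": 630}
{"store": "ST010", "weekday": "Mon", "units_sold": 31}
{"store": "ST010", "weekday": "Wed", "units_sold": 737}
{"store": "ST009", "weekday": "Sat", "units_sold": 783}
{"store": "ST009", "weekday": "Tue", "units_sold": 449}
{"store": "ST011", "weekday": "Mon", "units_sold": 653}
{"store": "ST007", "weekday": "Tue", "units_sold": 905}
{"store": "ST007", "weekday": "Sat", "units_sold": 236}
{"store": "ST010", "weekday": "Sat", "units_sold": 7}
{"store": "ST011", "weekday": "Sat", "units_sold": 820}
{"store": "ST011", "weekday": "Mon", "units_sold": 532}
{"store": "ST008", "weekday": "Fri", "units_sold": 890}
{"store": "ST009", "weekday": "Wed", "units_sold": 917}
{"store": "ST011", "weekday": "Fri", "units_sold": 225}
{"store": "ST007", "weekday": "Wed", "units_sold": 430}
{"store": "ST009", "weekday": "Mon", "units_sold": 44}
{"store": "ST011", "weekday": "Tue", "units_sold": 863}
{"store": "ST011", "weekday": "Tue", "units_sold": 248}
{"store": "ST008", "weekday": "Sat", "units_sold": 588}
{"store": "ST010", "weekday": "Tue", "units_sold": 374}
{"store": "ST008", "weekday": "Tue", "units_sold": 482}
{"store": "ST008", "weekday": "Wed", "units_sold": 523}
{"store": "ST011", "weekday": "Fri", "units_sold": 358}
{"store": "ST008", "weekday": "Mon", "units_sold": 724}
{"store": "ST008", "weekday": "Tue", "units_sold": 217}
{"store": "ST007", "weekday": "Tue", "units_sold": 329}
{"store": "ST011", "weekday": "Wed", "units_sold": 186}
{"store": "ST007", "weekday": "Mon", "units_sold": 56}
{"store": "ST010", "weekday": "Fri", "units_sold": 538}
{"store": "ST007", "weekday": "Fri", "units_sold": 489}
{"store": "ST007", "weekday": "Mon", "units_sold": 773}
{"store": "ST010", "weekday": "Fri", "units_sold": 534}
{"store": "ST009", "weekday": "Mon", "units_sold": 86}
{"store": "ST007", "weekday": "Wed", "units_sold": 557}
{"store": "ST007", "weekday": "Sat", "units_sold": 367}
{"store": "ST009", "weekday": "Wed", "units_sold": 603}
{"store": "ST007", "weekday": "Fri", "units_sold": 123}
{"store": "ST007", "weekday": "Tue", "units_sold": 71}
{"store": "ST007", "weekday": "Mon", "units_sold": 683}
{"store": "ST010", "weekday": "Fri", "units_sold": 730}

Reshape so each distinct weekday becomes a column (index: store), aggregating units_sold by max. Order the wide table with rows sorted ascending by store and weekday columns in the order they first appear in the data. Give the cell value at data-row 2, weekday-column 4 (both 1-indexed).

With rows sorted ascending by store, row 2 is store=ST008. weekday columns in first-appearance order: Sat, Wed, Mon, Fri, Tue; column 4 is Fri.
Long rows with store=ST008, weekday=Fri: max(714, 82, 890) = 890.

890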